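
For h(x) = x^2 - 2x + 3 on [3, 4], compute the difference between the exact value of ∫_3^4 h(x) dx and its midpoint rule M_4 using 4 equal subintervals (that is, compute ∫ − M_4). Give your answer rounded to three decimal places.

0.005

Exact integral: ∫_3^4 h(x) dx ≈ 8.33333.
M_4 = 8.328125.
Error ≈ 8.33333 − 8.328125 ≈ 0.005.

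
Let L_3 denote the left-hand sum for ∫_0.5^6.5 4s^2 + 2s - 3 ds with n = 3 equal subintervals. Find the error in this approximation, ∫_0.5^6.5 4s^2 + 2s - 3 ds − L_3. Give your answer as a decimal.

Exact integral: ∫_0.5^6.5 f(s) ds = 390.
L_3 = 226.
Error = 390 − 226 = 164.

164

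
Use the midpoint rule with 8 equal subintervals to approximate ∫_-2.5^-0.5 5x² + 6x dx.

7.78125

Δx = (-0.5 − (-2.5))/8 = 0.25.
Midpoints: -2.375, -2.125, -1.875, -1.625, -1.375, -1.125, -0.875, -0.625.
f(-2.375) = 13.953125, f(-2.125) = 9.828125, f(-1.875) = 6.328125, f(-1.625) = 3.453125, f(-1.375) = 1.203125, f(-1.125) = -0.421875, f(-0.875) = -1.421875, f(-0.625) = -1.796875.
Sum = Δx · [f(-2.375) + f(-2.125) + f(-1.875) + ...].
Sum = 7.78125.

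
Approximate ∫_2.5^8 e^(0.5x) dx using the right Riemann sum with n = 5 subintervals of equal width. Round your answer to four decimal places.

Δx = (8 − 2.5)/5 = 1.1.
Right endpoints: 3.6, 4.7, 5.8, 6.9, 8.
f(3.6) ≈ 6.0496, f(4.7) ≈ 10.4856, f(5.8) ≈ 18.1741, f(6.9) ≈ 31.5004, f(8) ≈ 54.5982.
Sum = Δx · [f(3.6) + f(4.7) + f(5.8) + f(6.9) + f(8)].
Sum ≈ 132.8887.

132.8887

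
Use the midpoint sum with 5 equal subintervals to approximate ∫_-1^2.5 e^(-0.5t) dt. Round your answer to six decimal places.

Δt = (2.5 − (-1))/5 = 0.7.
Midpoints: -0.65, 0.05, 0.75, 1.45, 2.15.
f(-0.65) ≈ 1.384031, f(0.05) ≈ 0.975310, f(0.75) ≈ 0.687289, f(1.45) ≈ 0.484325, f(2.15) ≈ 0.341298.
Sum = Δt · [f(-0.65) + f(0.05) + f(0.75) + f(1.45) + f(2.15)].
Sum ≈ 2.710577.

2.710577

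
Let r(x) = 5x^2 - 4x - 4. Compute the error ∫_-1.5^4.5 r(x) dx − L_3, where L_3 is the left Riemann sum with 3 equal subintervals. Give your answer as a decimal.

46

Exact integral: ∫_-1.5^4.5 r(x) dx = 97.5.
L_3 = 51.5.
Error = 97.5 − 51.5 = 46.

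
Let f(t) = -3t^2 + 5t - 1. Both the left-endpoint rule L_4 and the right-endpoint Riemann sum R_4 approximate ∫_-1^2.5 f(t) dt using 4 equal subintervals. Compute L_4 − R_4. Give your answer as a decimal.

-1.53125

L_4 = -9.10546875.
R_4 = -7.57421875.
L_4 − R_4 = -1.53125.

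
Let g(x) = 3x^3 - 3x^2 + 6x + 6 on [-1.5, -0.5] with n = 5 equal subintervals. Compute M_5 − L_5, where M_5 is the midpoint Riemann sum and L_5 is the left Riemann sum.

2.295

M_5 = -6.96.
L_5 = -9.255.
M_5 − L_5 = 2.295.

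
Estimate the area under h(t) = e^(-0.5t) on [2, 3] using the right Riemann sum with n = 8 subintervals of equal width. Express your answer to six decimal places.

0.280546

Δt = (3 − 2)/8 = 0.125.
Right endpoints: 2.125, 2.25, 2.375, 2.5, 2.625, 2.75, 2.875, 3.
h(2.125) ≈ 0.345591, h(2.25) ≈ 0.324652, h(2.375) ≈ 0.304983, h(2.5) ≈ 0.286505, h(2.625) ≈ 0.269146, h(2.75) ≈ 0.252840, h(2.875) ≈ 0.237521, h(3) ≈ 0.223130.
Sum = Δt · [h(2.125) + h(2.25) + h(2.375) + ...].
Sum ≈ 0.280546.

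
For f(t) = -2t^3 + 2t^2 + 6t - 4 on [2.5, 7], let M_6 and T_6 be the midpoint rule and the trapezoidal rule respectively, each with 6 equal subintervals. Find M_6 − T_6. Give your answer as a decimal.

M_6 = -846.87890625.
T_6 = -863.6484375.
M_6 − T_6 = 16.76953125.

16.76953125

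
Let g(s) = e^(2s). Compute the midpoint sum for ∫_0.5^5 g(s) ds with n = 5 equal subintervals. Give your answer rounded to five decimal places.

9654.67599

Δs = (5 − 0.5)/5 = 0.9.
Midpoints: 0.95, 1.85, 2.75, 3.65, 4.55.
g(0.95) ≈ 6.68589, g(1.85) ≈ 40.44730, g(2.75) ≈ 244.69193, g(3.65) ≈ 1480.29993, g(4.55) ≈ 8955.29270.
Sum = Δs · [g(0.95) + g(1.85) + g(2.75) + g(3.65) + g(4.55)].
Sum ≈ 9654.67599.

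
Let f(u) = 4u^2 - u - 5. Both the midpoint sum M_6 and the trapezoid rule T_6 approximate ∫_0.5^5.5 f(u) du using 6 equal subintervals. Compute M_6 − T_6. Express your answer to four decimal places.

-3.4722

M_6 ≈ 180.509259.
T_6 ≈ 183.981481.
M_6 − T_6 ≈ -3.4722.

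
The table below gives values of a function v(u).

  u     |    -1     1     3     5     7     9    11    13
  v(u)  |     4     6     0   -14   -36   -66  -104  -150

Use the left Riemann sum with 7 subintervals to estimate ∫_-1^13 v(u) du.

-420

Δu = 2.
Sum = 2·[4 + 6 + 0 + (-14) + (-36) + (-66) + (-104)] = -420.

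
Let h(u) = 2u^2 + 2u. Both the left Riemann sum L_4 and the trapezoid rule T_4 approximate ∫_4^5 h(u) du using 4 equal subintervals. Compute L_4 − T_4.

-2.5

L_4 = 47.1875.
T_4 = 49.6875.
L_4 − T_4 = -2.5.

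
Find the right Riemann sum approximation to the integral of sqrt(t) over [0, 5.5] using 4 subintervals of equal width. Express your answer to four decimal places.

9.9098

Δt = (5.5 − 0)/4 = 1.375.
Right endpoints: 1.375, 2.75, 4.125, 5.5.
f(1.375) ≈ 1.1726, f(2.75) ≈ 1.6583, f(4.125) ≈ 2.0310, f(5.5) ≈ 2.3452.
Sum = Δt · [f(1.375) + f(2.75) + f(4.125) + f(5.5)].
Sum ≈ 9.9098.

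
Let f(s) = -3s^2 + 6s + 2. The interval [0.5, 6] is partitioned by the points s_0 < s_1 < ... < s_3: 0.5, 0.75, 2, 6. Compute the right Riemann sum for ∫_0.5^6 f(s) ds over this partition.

-276.296875

Subinterval widths: 0.25, 1.25, 4.
Right endpoints: 0.75, 2, 6.
f(0.75) = 4.8125, f(2) = 2, f(6) = -70.
Sum = Σ Δs_i · f(s_i).
Sum = -276.296875.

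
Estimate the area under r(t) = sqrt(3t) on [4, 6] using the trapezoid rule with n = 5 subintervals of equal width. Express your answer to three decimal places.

Δt = (6 − 4)/5 = 0.4.
r(4) ≈ 3.464, r(4.4) ≈ 3.633, r(4.8) ≈ 3.795, r(5.2) ≈ 3.950, r(5.6) ≈ 4.099, r(6) ≈ 4.243.
T_5 = (Δt/2)·[r(t_0) + 2r(t_1) + ... + 2r(t_{4}) + r(t_5)].
Sum ≈ 7.732.

7.732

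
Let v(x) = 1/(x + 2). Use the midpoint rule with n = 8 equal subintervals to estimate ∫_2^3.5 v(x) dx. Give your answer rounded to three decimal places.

Δx = (3.5 − 2)/8 = 0.1875.
Midpoints: 2.09375, 2.28125, 2.46875, 2.65625, 2.84375, 3.03125, 3.21875, 3.40625.
v(2.09375) = 32/131, v(2.28125) = 32/137, v(2.46875) = 32/143, v(2.65625) = 32/149, v(2.84375) = 32/155, v(3.03125) = 32/161, v(3.21875) = 32/167, v(3.40625) = 32/173.
Sum = Δx · [v(2.09375) + v(2.28125) + v(2.46875) + ...].
Sum ≈ 0.318.

0.318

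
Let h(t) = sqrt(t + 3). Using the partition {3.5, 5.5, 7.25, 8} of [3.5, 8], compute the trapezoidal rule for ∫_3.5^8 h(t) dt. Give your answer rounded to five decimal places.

Subinterval widths: 2, 1.75, 0.75.
h(3.5) ≈ 2.54951, h(5.5) ≈ 2.91548, h(7.25) ≈ 3.20156, h(8) ≈ 3.31662.
On each subinterval the trapezoid contributes (Δt_i/2)·[h(t_{i-1}) + h(t_i)].
Sum ≈ 13.26171.

13.26171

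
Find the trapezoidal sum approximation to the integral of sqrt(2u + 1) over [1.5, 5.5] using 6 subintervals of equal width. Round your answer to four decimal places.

Δu = (5.5 − 1.5)/6 = 2/3.
f(1.5) ≈ 2.0000, f(13/6) ≈ 2.3094, f(17/6) ≈ 2.5820, f(3.5) ≈ 2.8284, f(25/6) ≈ 3.0551, f(29/6) ≈ 3.2660, f(5.5) ≈ 3.4641.
T_6 = (Δu/2)·[f(u_0) + 2f(u_1) + ... + 2f(u_{5}) + f(u_6)].
Sum ≈ 11.1819.

11.1819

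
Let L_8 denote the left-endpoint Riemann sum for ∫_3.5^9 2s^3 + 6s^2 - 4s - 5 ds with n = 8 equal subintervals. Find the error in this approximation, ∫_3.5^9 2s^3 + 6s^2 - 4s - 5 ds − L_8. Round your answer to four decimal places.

587.0981

Exact integral: ∫_3.5^9 f(s) ds = 4412.71875.
L_8 ≈ 3825.620605.
Error ≈ 4412.71875 − 3825.620605 ≈ 587.0981.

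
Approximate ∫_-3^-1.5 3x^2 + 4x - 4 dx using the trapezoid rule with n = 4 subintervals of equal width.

Δx = (-1.5 − (-3))/4 = 0.375.
f(-3) = 11, f(-2.625) = 6.171875, f(-2.25) = 2.1875, f(-1.875) = -0.953125, f(-1.5) = -3.25.
T_4 = (Δx/2)·[f(x_0) + 2f(x_1) + 2f(x_2) + 2f(x_3) + f(x_4)].
Sum = 4.23046875.

4.23046875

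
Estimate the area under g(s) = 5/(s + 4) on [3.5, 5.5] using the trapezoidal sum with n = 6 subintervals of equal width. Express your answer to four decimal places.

Δs = (5.5 − 3.5)/6 = 1/3.
g(3.5) = 2/3, g(23/6) = 30/47, g(25/6) = 30/49, g(4.5) = 10/17, g(29/6) = 30/53, g(31/6) = 6/11, g(5.5) = 10/19.
T_6 = (Δs/2)·[g(s_0) + 2g(s_1) + ... + 2g(s_{5}) + g(s_6)].
Sum ≈ 1.1823.

1.1823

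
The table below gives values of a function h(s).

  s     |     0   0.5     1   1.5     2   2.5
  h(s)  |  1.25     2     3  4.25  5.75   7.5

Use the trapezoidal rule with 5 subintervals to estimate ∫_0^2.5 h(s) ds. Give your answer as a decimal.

9.6875

Δs = 0.5.
T_5 = (0.5/2)·[1.25 + 2·2 + 2·3 + 2·4.25 + 2·5.75 + 7.5] = 9.6875.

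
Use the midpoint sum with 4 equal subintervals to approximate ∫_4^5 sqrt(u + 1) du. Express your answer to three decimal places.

Δu = (5 − 4)/4 = 0.25.
Midpoints: 4.125, 4.375, 4.625, 4.875.
f(4.125) ≈ 2.264, f(4.375) ≈ 2.318, f(4.625) ≈ 2.372, f(4.875) ≈ 2.424.
Sum = Δu · [f(4.125) + f(4.375) + f(4.625) + f(4.875)].
Sum ≈ 2.344.

2.344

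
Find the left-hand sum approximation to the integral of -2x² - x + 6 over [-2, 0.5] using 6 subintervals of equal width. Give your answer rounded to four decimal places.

10.2720

Δx = (0.5 − (-2))/6 = 5/12.
Left endpoints: -2, -19/12, -7/6, -0.75, -1/3, 1/12.
f(-2) = 0, f(-19/12) = 185/72, f(-7/6) = 40/9, f(-0.75) = 5.625, f(-1/3) = 55/9, f(1/12) = 425/72.
Sum = Δx · [f(-2) + f(-19/12) + f(-7/6) + ...].
Sum ≈ 10.2720.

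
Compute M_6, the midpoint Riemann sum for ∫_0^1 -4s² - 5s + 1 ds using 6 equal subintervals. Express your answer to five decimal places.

Δs = (1 − 0)/6 = 1/6.
Midpoints: 1/12, 0.25, 5/12, 7/12, 0.75, 11/12.
f(1/12) = 5/9, f(0.25) = -0.5, f(5/12) = -16/9, f(7/12) = -59/18, f(0.75) = -5, f(11/12) = -125/18.
Sum = Δs · [f(1/12) + f(0.25) + f(5/12) + ...].
Sum ≈ -2.82407.

-2.82407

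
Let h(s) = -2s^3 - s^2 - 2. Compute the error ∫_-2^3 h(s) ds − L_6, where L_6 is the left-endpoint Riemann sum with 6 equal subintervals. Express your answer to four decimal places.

-28.9352

Exact integral: ∫_-2^3 h(s) ds ≈ -54.166667.
L_6 ≈ -25.231481.
Error ≈ -54.166667 − (-25.231481) ≈ -28.9352.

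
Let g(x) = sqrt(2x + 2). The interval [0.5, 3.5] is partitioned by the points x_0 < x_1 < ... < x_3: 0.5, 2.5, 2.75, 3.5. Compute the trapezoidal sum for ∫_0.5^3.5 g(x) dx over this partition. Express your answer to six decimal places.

7.202827

Subinterval widths: 2, 0.25, 0.75.
g(0.5) ≈ 1.732051, g(2.5) ≈ 2.645751, g(2.75) ≈ 2.738613, g(3.5) ≈ 3.000000.
On each subinterval the trapezoid contributes (Δx_i/2)·[g(x_{i-1}) + g(x_i)].
Sum ≈ 7.202827.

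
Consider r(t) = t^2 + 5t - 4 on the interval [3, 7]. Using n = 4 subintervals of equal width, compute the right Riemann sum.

220

Δt = (7 − 3)/4 = 1.
Right endpoints: 4, 5, 6, 7.
r(4) = 32, r(5) = 46, r(6) = 62, r(7) = 80.
Sum = Δt · [r(4) + r(5) + r(6) + r(7)].
Sum = 220.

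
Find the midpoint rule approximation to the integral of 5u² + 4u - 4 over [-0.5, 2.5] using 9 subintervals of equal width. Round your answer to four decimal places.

26.1111

Δu = (2.5 − (-0.5))/9 = 1/3.
Midpoints: -1/3, 0, 1/3, 2/3, 1, 4/3, 5/3, 2, 7/3.
f(-1/3) = -43/9, f(0) = -4, f(1/3) = -19/9, f(2/3) = 8/9, f(1) = 5, f(4/3) = 92/9, f(5/3) = 149/9, f(2) = 24, f(7/3) = 293/9.
Sum = Δu · [f(-1/3) + f(0) + f(1/3) + ...].
Sum ≈ 26.1111.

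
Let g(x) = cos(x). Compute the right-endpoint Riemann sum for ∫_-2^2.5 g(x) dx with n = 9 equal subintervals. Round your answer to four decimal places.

1.3800

Δx = (2.5 − (-2))/9 = 0.5.
Right endpoints: -1.5, -1, -0.5, 0, 0.5, 1, 1.5, 2, 2.5.
g(-1.5) ≈ 0.0707, g(-1) ≈ 0.5403, g(-0.5) ≈ 0.8776, g(0) ≈ 1.0000, g(0.5) ≈ 0.8776, g(1) ≈ 0.5403, g(1.5) ≈ 0.0707, g(2) ≈ -0.4161, g(2.5) ≈ -0.8011.
Sum = Δx · [g(-1.5) + g(-1) + g(-0.5) + ...].
Sum ≈ 1.3800.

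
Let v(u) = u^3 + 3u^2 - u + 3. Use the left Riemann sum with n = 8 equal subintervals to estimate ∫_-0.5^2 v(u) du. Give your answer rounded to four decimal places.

15.3113

Δu = (2 − (-0.5))/8 = 0.3125.
Left endpoints: -0.5, -0.1875, 0.125, 0.4375, 0.75, 1.0625, 1.375, 1.6875.
v(-0.5) = 4.125, v(-0.1875) = 13461/4096, v(0.125) = 1497/512, v(0.4375) = 13191/4096, v(0.75) = 4.359375, v(1.0625) = 26721/4096, v(1.375) = 5067/512, v(1.6875) = 60051/4096.
Sum = Δu · [v(-0.5) + v(-0.1875) + v(0.125) + ...].
Sum ≈ 15.3113.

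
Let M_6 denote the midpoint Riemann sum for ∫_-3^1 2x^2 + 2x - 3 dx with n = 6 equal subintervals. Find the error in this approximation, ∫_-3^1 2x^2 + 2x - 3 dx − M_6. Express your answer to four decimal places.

0.2963

Exact integral: ∫_-3^1 f(x) dx ≈ -1.333333.
M_6 ≈ -1.629630.
Error ≈ -1.333333 − (-1.629630) ≈ 0.2963.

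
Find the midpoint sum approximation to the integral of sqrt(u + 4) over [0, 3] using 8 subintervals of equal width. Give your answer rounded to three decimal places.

7.014

Δu = (3 − 0)/8 = 0.375.
Midpoints: 0.1875, 0.5625, 0.9375, 1.3125, 1.6875, 2.0625, 2.4375, 2.8125.
f(0.1875) ≈ 2.046, f(0.5625) ≈ 2.136, f(0.9375) ≈ 2.222, f(1.3125) ≈ 2.305, f(1.6875) ≈ 2.385, f(2.0625) ≈ 2.462, f(2.4375) ≈ 2.537, f(2.8125) ≈ 2.610.
Sum = Δu · [f(0.1875) + f(0.5625) + f(0.9375) + ...].
Sum ≈ 7.014.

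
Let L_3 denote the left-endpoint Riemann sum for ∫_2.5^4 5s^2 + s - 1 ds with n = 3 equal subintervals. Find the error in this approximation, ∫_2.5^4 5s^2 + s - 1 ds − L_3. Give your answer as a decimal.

12.25

Exact integral: ∫_2.5^4 f(s) ds = 84.
L_3 = 71.75.
Error = 84 − 71.75 = 12.25.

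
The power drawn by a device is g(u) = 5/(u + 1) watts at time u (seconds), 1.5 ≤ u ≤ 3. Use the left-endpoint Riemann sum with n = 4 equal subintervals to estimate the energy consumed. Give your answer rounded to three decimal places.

Δu = (3 − 1.5)/4 = 0.375.
Left endpoints: 1.5, 1.875, 2.25, 2.625.
g(1.5) = 2, g(1.875) = 40/23, g(2.25) = 20/13, g(2.625) = 40/29.
Sum = Δu · [g(1.5) + g(1.875) + g(2.25) + g(2.625)].
Sum ≈ 2.496.

2.496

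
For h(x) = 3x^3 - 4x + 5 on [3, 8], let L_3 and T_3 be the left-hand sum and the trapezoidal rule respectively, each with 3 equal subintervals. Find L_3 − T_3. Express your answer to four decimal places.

L_3 = 1845.
T_3 ≈ 3040.833333.
L_3 − T_3 ≈ -1195.8333.

-1195.8333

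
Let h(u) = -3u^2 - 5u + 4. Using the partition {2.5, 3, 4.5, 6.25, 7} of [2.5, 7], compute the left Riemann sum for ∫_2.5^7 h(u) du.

Subinterval widths: 0.5, 1.5, 1.75, 0.75.
Left endpoints: 2.5, 3, 4.5, 6.25.
h(2.5) = -27.25, h(3) = -38, h(4.5) = -79.25, h(6.25) = -144.4375.
Sum = Σ Δu_i · h(u_i).
Sum = -317.640625.

-317.640625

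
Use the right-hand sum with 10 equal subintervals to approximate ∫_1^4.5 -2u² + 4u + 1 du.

Δu = (4.5 − 1)/10 = 0.35.
Right endpoints: 1.35, 1.7, 2.05, 2.4, 2.75, 3.1, 3.45, 3.8, 4.15, 4.5.
f(1.35) = 2.755, f(1.7) = 2.02, f(2.05) = 0.795, f(2.4) = -0.92, f(2.75) = -3.125, f(3.1) = -5.82, f(3.45) = -9.005, f(3.8) = -12.68, f(4.15) = -16.845, f(4.5) = -21.5.
Sum = Δu · [f(1.35) + f(1.7) + f(2.05) + ...].
Sum = -22.51375.

-22.51375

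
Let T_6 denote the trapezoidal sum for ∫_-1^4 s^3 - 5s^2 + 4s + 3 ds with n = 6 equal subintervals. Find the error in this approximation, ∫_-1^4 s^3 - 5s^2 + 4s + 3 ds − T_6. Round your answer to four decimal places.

0.2894

Exact integral: ∫_-1^4 f(s) ds ≈ 0.416667.
T_6 ≈ 0.127315.
Error ≈ 0.416667 − 0.127315 ≈ 0.2894.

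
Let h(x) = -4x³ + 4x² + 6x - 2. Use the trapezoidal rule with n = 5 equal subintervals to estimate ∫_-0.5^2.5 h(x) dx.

-7.44

Δx = (2.5 − (-0.5))/5 = 0.6.
h(-0.5) = -3.5, h(0.1) = -1.364, h(0.7) = 2.788, h(1.3) = 3.772, h(1.9) = -3.596, h(2.5) = -24.5.
T_5 = (Δx/2)·[h(x_0) + 2h(x_1) + ... + 2h(x_{4}) + h(x_5)].
Sum = -7.44.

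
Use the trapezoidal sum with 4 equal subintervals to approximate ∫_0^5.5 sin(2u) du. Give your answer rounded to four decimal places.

Δu = (5.5 − 0)/4 = 1.375.
f(0) ≈ 0.0000, f(1.375) ≈ 0.3817, f(2.75) ≈ -0.7055, f(4.125) ≈ 0.9226, f(5.5) ≈ -1.0000.
T_4 = (Δu/2)·[f(u_0) + 2f(u_1) + 2f(u_2) + 2f(u_3) + f(u_4)].
Sum ≈ 0.1358.

0.1358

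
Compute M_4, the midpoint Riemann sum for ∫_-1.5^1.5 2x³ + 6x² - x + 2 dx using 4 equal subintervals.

Δx = (1.5 − (-1.5))/4 = 0.75.
Midpoints: -1.125, -0.375, 0.375, 1.125.
f(-1.125) = 7.87109375, f(-0.375) = 3.11328125, f(0.375) = 2.57421875, f(1.125) = 11.31640625.
Sum = Δx · [f(-1.125) + f(-0.375) + f(0.375) + f(1.125)].
Sum = 18.65625.

18.65625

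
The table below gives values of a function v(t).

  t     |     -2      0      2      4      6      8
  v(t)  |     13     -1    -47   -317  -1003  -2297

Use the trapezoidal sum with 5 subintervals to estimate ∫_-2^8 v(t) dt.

Δt = 2.
T_5 = (2/2)·[13 + 2·(-1) + 2·(-47) + 2·(-317) + 2·(-1003) + (-2297)] = -5020.

-5020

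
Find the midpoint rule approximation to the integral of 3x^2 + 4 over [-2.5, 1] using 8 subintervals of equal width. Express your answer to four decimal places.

30.4575

Δx = (1 − (-2.5))/8 = 0.4375.
Midpoints: -2.28125, -1.84375, -1.40625, -0.96875, -0.53125, -0.09375, 0.34375, 0.78125.
f(-2.28125) = 20083/1024, f(-1.84375) = 14539/1024, f(-1.40625) = 10171/1024, f(-0.96875) = 6979/1024, f(-0.53125) = 4963/1024, f(-0.09375) = 4123/1024, f(0.34375) = 4459/1024, f(0.78125) = 5971/1024.
Sum = Δx · [f(-2.28125) + f(-1.84375) + f(-1.40625) + ...].
Sum ≈ 30.4575.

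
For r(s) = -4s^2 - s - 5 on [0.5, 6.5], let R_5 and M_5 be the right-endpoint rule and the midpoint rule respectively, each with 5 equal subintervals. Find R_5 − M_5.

R_5 = -527.16.
M_5 = -414.12.
R_5 − M_5 = -113.04.

-113.04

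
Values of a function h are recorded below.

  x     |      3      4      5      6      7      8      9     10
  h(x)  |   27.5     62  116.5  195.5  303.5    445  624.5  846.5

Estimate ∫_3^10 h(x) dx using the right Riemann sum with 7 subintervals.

2593.5

Δx = 1.
Sum = 1·[62 + 116.5 + 195.5 + 303.5 + 445 + 624.5 + 846.5] = 2593.5.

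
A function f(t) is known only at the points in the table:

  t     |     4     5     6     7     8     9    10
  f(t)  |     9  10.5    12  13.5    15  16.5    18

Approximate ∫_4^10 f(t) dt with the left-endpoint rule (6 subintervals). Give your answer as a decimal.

Δt = 1.
Sum = 1·[9 + 10.5 + 12 + 13.5 + 15 + 16.5] = 76.5.

76.5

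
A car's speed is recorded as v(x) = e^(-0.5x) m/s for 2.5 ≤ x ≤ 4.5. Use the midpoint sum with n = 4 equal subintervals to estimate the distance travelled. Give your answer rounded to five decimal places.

Δx = (4.5 − 2.5)/4 = 0.5.
Midpoints: 2.75, 3.25, 3.75, 4.25.
v(2.75) ≈ 0.25284, v(3.25) ≈ 0.19691, v(3.75) ≈ 0.15335, v(4.25) ≈ 0.11943.
Sum = Δx · [v(2.75) + v(3.25) + v(3.75) + v(4.25)].
Sum ≈ 0.36127.

0.36127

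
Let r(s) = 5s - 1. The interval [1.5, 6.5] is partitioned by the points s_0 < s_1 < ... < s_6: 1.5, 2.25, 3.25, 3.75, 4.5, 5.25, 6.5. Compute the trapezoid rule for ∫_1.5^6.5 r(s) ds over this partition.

Subinterval widths: 0.75, 1, 0.5, 0.75, 0.75, 1.25.
r(1.5) = 6.5, r(2.25) = 10.25, r(3.25) = 15.25, r(3.75) = 17.75, r(4.5) = 21.5, r(5.25) = 25.25, r(6.5) = 31.5.
On each subinterval the trapezoid contributes (Δs_i/2)·[r(s_{i-1}) + r(s_i)].
Sum = 95.

95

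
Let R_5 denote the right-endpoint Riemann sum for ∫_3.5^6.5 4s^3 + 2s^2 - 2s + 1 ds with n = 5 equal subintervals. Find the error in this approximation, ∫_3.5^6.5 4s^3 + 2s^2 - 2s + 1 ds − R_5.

Exact integral: ∫_3.5^6.5 f(s) ds = 1762.5.
R_5 = 2067.96.
Error = 1762.5 − 2067.96 = -305.46.

-305.46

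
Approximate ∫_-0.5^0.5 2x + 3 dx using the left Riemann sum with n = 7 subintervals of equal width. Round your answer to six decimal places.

2.857143

Δx = (0.5 − (-0.5))/7 = 1/7.
Left endpoints: -0.5, -5/14, -3/14, -1/14, 1/14, 3/14, 5/14.
f(-0.5) = 2, f(-5/14) = 16/7, f(-3/14) = 18/7, f(-1/14) = 20/7, f(1/14) = 22/7, f(3/14) = 24/7, f(5/14) = 26/7.
Sum = Δx · [f(-0.5) + f(-5/14) + f(-3/14) + ...].
Sum ≈ 2.857143.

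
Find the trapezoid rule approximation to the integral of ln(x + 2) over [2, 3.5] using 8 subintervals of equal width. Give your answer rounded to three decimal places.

Δx = (3.5 − 2)/8 = 0.1875.
f(2) ≈ 1.386, f(2.1875) ≈ 1.432, f(2.375) ≈ 1.476, f(2.5625) ≈ 1.518, f(2.75) ≈ 1.558, f(2.9375) ≈ 1.597, f(3.125) ≈ 1.634, f(3.3125) ≈ 1.670, f(3.5) ≈ 1.705.
T_8 = (Δx/2)·[f(x_0) + 2f(x_1) + ... + 2f(x_{7}) + f(x_8)].
Sum ≈ 2.331.

2.331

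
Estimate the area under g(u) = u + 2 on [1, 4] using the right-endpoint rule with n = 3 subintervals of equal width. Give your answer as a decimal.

15

Δu = (4 − 1)/3 = 1.
Right endpoints: 2, 3, 4.
g(2) = 4, g(3) = 5, g(4) = 6.
Sum = Δu · [g(2) + g(3) + g(4)].
Sum = 15.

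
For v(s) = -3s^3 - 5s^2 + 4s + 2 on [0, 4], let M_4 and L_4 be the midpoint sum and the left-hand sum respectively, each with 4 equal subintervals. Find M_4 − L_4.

M_4 = -251.
L_4 = -146.
M_4 − L_4 = -105.

-105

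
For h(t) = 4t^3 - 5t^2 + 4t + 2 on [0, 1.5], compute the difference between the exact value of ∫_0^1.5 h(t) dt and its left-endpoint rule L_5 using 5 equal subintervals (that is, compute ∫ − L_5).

1.1475

Exact integral: ∫_0^1.5 h(t) dt = 6.9375.
L_5 = 5.79.
Error = 6.9375 − 5.79 = 1.1475.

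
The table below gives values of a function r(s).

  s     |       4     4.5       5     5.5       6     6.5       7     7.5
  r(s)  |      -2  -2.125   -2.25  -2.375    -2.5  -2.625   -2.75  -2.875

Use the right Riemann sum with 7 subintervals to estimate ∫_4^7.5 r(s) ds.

Δs = 0.5.
Sum = 0.5·[(-2.125) + (-2.25) + (-2.375) + (-2.5) + (-2.625) + (-2.75) + (-2.875)] = -8.75.

-8.75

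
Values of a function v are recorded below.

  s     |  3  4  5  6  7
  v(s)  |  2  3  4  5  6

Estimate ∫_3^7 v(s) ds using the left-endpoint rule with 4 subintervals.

14

Δs = 1.
Sum = 1·[2 + 3 + 4 + 5] = 14.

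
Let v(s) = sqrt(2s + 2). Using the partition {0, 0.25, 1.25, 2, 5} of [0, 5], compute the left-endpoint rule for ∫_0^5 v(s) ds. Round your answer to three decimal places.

10.874

Subinterval widths: 0.25, 1, 0.75, 3.
Left endpoints: 0, 0.25, 1.25, 2.
v(0) ≈ 1.414, v(0.25) ≈ 1.581, v(1.25) ≈ 2.121, v(2) ≈ 2.449.
Sum = Σ Δs_i · v(s_i).
Sum ≈ 10.874.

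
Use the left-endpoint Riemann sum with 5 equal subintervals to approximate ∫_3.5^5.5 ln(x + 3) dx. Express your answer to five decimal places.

Δx = (5.5 − 3.5)/5 = 0.4.
Left endpoints: 3.5, 3.9, 4.3, 4.7, 5.1.
f(3.5) ≈ 1.87180, f(3.9) ≈ 1.93152, f(4.3) ≈ 1.98787, f(4.7) ≈ 2.04122, f(5.1) ≈ 2.09186.
Sum = Δx · [f(3.5) + f(3.9) + f(4.3) + f(4.7) + f(5.1)].
Sum ≈ 3.96971.

3.96971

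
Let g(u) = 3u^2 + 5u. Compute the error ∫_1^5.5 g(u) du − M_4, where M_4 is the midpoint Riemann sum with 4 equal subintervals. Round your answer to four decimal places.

1.4238

Exact integral: ∫_1^5.5 g(u) du = 238.5.
M_4 ≈ 237.076172.
Error ≈ 238.5 − 237.076172 ≈ 1.4238.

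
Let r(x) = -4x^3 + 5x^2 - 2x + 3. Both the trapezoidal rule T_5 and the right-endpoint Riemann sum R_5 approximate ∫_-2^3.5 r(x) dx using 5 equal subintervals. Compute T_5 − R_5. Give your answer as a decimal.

95.2875

T_5 = -45.4575.
R_5 = -140.745.
T_5 − R_5 = 95.2875.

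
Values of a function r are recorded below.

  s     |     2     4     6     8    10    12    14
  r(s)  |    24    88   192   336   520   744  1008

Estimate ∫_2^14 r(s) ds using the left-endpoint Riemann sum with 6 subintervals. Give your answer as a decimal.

Δs = 2.
Sum = 2·[24 + 88 + 192 + 336 + 520 + 744] = 3808.

3808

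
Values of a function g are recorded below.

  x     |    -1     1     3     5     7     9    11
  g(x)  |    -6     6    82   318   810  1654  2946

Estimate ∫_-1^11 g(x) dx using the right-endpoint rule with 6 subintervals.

Δx = 2.
Sum = 2·[6 + 82 + 318 + 810 + 1654 + 2946] = 11632.

11632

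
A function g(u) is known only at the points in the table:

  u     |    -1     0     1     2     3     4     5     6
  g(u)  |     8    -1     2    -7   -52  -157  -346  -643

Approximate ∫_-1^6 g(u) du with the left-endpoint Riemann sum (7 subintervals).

Δu = 1.
Sum = 1·[8 + (-1) + 2 + (-7) + (-52) + (-157) + (-346)] = -553.

-553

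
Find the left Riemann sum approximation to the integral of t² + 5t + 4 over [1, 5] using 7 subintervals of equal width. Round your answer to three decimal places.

Δt = (5 − 1)/7 = 4/7.
Left endpoints: 1, 11/7, 15/7, 19/7, 23/7, 27/7, 31/7.
f(1) = 10, f(11/7) = 702/49, f(15/7) = 946/49, f(19/7) = 1222/49, f(23/7) = 1530/49, f(27/7) = 1870/49, f(31/7) = 2242/49.
Sum = Δt · [f(1) + f(11/7) + f(15/7) + ...].
Sum ≈ 104.980.

104.980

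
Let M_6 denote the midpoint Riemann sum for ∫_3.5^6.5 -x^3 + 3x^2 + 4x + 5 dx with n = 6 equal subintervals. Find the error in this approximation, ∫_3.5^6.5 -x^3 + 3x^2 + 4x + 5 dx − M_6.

-0.75

Exact integral: ∫_3.5^6.5 f(x) dx = -102.
M_6 = -101.25.
Error = -102 − (-101.25) = -0.75.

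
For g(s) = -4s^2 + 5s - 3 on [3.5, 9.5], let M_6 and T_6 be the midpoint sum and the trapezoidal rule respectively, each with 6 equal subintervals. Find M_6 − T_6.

6

M_6 = -907.
T_6 = -913.
M_6 − T_6 = 6.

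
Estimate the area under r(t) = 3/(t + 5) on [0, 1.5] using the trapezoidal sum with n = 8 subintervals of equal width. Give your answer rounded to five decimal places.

Δt = (1.5 − 0)/8 = 0.1875.
r(0) = 0.6, r(0.1875) = 48/83, r(0.375) = 24/43, r(0.5625) = 48/89, r(0.75) = 12/23, r(0.9375) = 48/95, r(1.125) = 24/49, r(1.3125) = 48/101, r(1.5) = 6/13.
T_8 = (Δt/2)·[r(t_0) + 2r(t_1) + ... + 2r(t_{7}) + r(t_8)].
Sum ≈ 0.78724.

0.78724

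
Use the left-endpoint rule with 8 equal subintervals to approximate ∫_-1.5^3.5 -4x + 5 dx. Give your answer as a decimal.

11.25

Δx = (3.5 − (-1.5))/8 = 0.625.
Left endpoints: -1.5, -0.875, -0.25, 0.375, 1, 1.625, 2.25, 2.875.
f(-1.5) = 11, f(-0.875) = 8.5, f(-0.25) = 6, f(0.375) = 3.5, f(1) = 1, f(1.625) = -1.5, f(2.25) = -4, f(2.875) = -6.5.
Sum = Δx · [f(-1.5) + f(-0.875) + f(-0.25) + ...].
Sum = 11.25.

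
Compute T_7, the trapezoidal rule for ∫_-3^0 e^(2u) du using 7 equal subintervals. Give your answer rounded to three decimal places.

0.529

Δu = (0 − (-3))/7 = 3/7.
f(-3) ≈ 0.002, f(-18/7) ≈ 0.006, f(-15/7) ≈ 0.014, f(-12/7) ≈ 0.032, f(-9/7) ≈ 0.076, f(-6/7) ≈ 0.180, f(-3/7) ≈ 0.424, f(0) ≈ 1.000.
T_7 = (Δu/2)·[f(u_0) + 2f(u_1) + ... + 2f(u_{6}) + f(u_7)].
Sum ≈ 0.529.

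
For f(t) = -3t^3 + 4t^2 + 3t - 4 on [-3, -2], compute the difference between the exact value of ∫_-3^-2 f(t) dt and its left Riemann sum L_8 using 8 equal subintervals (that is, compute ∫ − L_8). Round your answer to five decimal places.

Exact integral: ∫_-3^-2 f(t) dt ≈ 62.5833333.
L_8 = 67.27734375.
Error ≈ 62.5833333 − 67.27734375 ≈ -4.69401.

-4.69401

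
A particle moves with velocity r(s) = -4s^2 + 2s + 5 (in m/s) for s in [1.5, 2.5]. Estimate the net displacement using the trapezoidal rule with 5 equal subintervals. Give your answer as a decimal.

-7.36

Δs = (2.5 − 1.5)/5 = 0.2.
r(1.5) = -1, r(1.7) = -3.16, r(1.9) = -5.64, r(2.1) = -8.44, r(2.3) = -11.56, r(2.5) = -15.
T_5 = (Δs/2)·[r(s_0) + 2r(s_1) + ... + 2r(s_{4}) + r(s_5)].
Sum = -7.36.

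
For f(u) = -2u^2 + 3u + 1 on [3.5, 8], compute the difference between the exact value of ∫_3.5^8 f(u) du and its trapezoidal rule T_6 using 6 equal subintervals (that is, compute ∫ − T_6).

Exact integral: ∫_3.5^8 f(u) du = -230.625.
T_6 = -231.46875.
Error = -230.625 − (-231.46875) = 0.84375.

0.84375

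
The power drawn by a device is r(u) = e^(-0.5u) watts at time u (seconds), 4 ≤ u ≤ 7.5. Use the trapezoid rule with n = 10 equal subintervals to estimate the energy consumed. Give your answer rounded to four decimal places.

0.2242

Δu = (7.5 − 4)/10 = 0.35.
r(4) ≈ 0.1353, r(4.35) ≈ 0.1136, r(4.7) ≈ 0.0954, r(5.05) ≈ 0.0801, r(5.4) ≈ 0.0672, r(5.75) ≈ 0.0564, r(6.1) ≈ 0.0474, r(6.45) ≈ 0.0398, r(6.8) ≈ 0.0334, r(7.15) ≈ 0.0280, r(7.5) ≈ 0.0235.
T_10 = (Δu/2)·[r(u_0) + 2r(u_1) + ... + 2r(u_{9}) + r(u_10)].
Sum ≈ 0.2242.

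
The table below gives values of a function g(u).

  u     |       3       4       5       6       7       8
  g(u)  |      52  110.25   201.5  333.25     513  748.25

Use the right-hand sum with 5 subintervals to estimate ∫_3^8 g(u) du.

1906.25

Δu = 1.
Sum = 1·[110.25 + 201.5 + 333.25 + 513 + 748.25] = 1906.25.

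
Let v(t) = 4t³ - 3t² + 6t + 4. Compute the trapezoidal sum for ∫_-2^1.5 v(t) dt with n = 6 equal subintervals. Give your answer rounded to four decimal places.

-14.7535

Δt = (1.5 − (-2))/6 = 7/12.
v(-2) = -52, v(-17/12) = -4729/216, v(-5/6) = -583/108, v(-0.25) = 2.25, v(1/3) = 157/27, v(11/12) = 2173/216, v(1.5) = 19.75.
T_6 = (Δt/2)·[v(t_0) + 2v(t_1) + ... + 2v(t_{5}) + v(t_6)].
Sum ≈ -14.7535.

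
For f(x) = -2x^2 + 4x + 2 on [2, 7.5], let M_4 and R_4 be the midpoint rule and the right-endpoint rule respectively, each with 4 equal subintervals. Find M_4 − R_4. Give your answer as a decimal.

61.91796875

M_4 = -158.68359375.
R_4 = -220.6015625.
M_4 − R_4 = 61.91796875.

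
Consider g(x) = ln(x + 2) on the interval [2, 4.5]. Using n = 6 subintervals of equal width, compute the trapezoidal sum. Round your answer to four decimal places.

Δx = (4.5 − 2)/6 = 5/12.
g(2) ≈ 1.3863, g(29/12) ≈ 1.4854, g(17/6) ≈ 1.5755, g(3.25) ≈ 1.6582, g(11/3) ≈ 1.7346, g(49/12) ≈ 1.8056, g(4.5) ≈ 1.8718.
T_6 = (Δx/2)·[g(x_0) + 2g(x_1) + ... + 2g(x_{5}) + g(x_6)].
Sum ≈ 4.1201.

4.1201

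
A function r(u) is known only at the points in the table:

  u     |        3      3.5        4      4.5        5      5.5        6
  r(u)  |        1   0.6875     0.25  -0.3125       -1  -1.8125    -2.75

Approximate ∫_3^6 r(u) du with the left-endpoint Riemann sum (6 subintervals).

Δu = 0.5.
Sum = 0.5·[1 + 0.6875 + 0.25 + (-0.3125) + (-1) + (-1.8125)] = -0.59375.

-0.59375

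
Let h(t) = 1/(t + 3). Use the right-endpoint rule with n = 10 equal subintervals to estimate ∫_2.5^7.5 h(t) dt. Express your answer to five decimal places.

0.62548

Δt = (7.5 − 2.5)/10 = 0.5.
Right endpoints: 3, 3.5, 4, 4.5, 5, 5.5, 6, 6.5, 7, 7.5.
h(3) = 1/6, h(3.5) = 2/13, h(4) = 1/7, h(4.5) = 2/15, h(5) = 0.125, h(5.5) = 2/17, h(6) = 1/9, h(6.5) = 2/19, h(7) = 0.1, h(7.5) = 2/21.
Sum = Δt · [h(3) + h(3.5) + h(4) + ...].
Sum ≈ 0.62548.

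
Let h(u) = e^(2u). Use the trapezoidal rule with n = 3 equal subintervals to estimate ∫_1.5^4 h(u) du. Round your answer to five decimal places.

Δu = (4 − 1.5)/3 = 5/6.
h(1.5) ≈ 20.08554, h(7/3) ≈ 106.34268, h(19/6) ≈ 563.03024, h(4) ≈ 2980.95799.
T_3 = (Δu/2)·[h(u_0) + 2h(u_1) + 2h(u_2) + h(u_3)].
Sum ≈ 1808.24556.

1808.24556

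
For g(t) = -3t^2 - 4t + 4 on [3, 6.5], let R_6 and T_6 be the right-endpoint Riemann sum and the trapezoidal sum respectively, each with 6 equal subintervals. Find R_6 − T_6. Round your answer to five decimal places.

-33.17708

R_6 ≈ -333.8975694.
T_6 ≈ -300.7204861.
R_6 − T_6 ≈ -33.17708.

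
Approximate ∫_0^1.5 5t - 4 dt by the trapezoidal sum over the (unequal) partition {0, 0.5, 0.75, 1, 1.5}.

Subinterval widths: 0.5, 0.25, 0.25, 0.5.
f(0) = -4, f(0.5) = -1.5, f(0.75) = -0.25, f(1) = 1, f(1.5) = 3.5.
On each subinterval the trapezoid contributes (Δt_i/2)·[f(t_{i-1}) + f(t_i)].
Sum = -0.375.

-0.375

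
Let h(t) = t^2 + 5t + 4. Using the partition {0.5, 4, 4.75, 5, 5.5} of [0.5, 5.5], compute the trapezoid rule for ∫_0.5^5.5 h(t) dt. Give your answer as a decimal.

Subinterval widths: 3.5, 0.75, 0.25, 0.5.
h(0.5) = 6.75, h(4) = 40, h(4.75) = 50.3125, h(5) = 54, h(5.5) = 61.75.
On each subinterval the trapezoid contributes (Δt_i/2)·[h(t_{i-1}) + h(t_i)].
Sum = 157.65625.

157.65625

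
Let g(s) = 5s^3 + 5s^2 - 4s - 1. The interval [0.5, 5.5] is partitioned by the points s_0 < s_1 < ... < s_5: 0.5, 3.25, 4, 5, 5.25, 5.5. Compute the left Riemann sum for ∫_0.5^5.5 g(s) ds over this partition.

929.828125

Subinterval widths: 2.75, 0.75, 1, 0.25, 0.25.
Left endpoints: 0.5, 3.25, 4, 5, 5.25.
g(0.5) = -1.125, g(3.25) = 210.453125, g(4) = 383, g(5) = 729, g(5.25) = 839.328125.
Sum = Σ Δs_i · g(s_i).
Sum = 929.828125.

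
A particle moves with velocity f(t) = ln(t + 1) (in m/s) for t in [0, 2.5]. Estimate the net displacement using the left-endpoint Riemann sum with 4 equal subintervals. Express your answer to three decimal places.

1.470

Δt = (2.5 − 0)/4 = 0.625.
Left endpoints: 0, 0.625, 1.25, 1.875.
f(0) ≈ 0.000, f(0.625) ≈ 0.486, f(1.25) ≈ 0.811, f(1.875) ≈ 1.056.
Sum = Δt · [f(0) + f(0.625) + f(1.25) + f(1.875)].
Sum ≈ 1.470.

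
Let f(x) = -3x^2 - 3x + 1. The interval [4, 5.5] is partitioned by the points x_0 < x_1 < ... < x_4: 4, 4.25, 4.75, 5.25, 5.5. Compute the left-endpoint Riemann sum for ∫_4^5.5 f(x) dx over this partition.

-112.546875

Subinterval widths: 0.25, 0.5, 0.5, 0.25.
Left endpoints: 4, 4.25, 4.75, 5.25.
f(4) = -59, f(4.25) = -65.9375, f(4.75) = -80.9375, f(5.25) = -97.4375.
Sum = Σ Δx_i · f(x_i).
Sum = -112.546875.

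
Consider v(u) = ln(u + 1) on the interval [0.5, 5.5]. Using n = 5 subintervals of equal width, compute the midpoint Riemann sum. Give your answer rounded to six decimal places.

6.579251

Δu = (5.5 − 0.5)/5 = 1.
Midpoints: 1, 2, 3, 4, 5.
v(1) ≈ 0.693147, v(2) ≈ 1.098612, v(3) ≈ 1.386294, v(4) ≈ 1.609438, v(5) ≈ 1.791759.
Sum = Δu · [v(1) + v(2) + v(3) + v(4) + v(5)].
Sum ≈ 6.579251.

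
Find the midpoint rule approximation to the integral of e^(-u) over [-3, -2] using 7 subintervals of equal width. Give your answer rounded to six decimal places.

12.685691

Δu = (-2 − (-3))/7 = 1/7.
Midpoints: -41/14, -39/14, -37/14, -2.5, -33/14, -31/14, -29/14.
f(-41/14) ≈ 18.700896, f(-39/14) ≈ 16.211393, f(-37/14) ≈ 14.053299, f(-2.5) ≈ 12.182494, f(-33/14) ≈ 10.560735, f(-31/14) ≈ 9.154868, f(-29/14) ≈ 7.936152.
Sum = Δu · [f(-41/14) + f(-39/14) + f(-37/14) + ...].
Sum ≈ 12.685691.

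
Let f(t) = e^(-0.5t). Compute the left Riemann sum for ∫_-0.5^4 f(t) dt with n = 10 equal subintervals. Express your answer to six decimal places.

2.565519

Δt = (4 − (-0.5))/10 = 0.45.
Left endpoints: -0.5, -0.05, 0.4, 0.85, 1.3, 1.75, 2.2, 2.65, 3.1, 3.55.
f(-0.5) ≈ 1.284025, f(-0.05) ≈ 1.025315, f(0.4) ≈ 0.818731, f(0.85) ≈ 0.653770, f(1.3) ≈ 0.522046, f(1.75) ≈ 0.416862, f(2.2) ≈ 0.332871, f(2.65) ≈ 0.265803, f(3.1) ≈ 0.212248, f(3.55) ≈ 0.169483.
Sum = Δt · [f(-0.5) + f(-0.05) + f(0.4) + ...].
Sum ≈ 2.565519.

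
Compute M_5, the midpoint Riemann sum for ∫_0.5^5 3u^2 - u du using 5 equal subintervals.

Δu = (5 − 0.5)/5 = 0.9.
Midpoints: 0.95, 1.85, 2.75, 3.65, 4.55.
f(0.95) = 1.7575, f(1.85) = 8.4175, f(2.75) = 19.9375, f(3.65) = 36.3175, f(4.55) = 57.5575.
Sum = Δu · [f(0.95) + f(1.85) + f(2.75) + f(3.65) + f(4.55)].
Sum = 111.58875.

111.58875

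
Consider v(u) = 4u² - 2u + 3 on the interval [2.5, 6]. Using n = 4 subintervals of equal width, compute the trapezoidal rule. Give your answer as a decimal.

Δu = (6 − 2.5)/4 = 0.875.
v(2.5) = 23, v(3.375) = 41.8125, v(4.25) = 66.75, v(5.125) = 97.8125, v(6) = 135.
T_4 = (Δu/2)·[v(u_0) + 2v(u_1) + 2v(u_2) + 2v(u_3) + v(u_4)].
Sum = 249.703125.

249.703125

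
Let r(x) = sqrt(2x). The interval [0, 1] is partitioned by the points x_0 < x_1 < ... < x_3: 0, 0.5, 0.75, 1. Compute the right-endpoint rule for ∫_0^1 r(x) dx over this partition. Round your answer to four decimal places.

Subinterval widths: 0.5, 0.25, 0.25.
Right endpoints: 0.5, 0.75, 1.
r(0.5) ≈ 1.0000, r(0.75) ≈ 1.2247, r(1) ≈ 1.4142.
Sum = Σ Δx_i · r(x_i).
Sum ≈ 1.1597.

1.1597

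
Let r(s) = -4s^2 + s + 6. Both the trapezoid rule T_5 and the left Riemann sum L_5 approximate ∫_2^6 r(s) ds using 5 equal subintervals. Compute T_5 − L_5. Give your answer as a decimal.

-49.6

T_5 = -239.04.
L_5 = -189.44.
T_5 − L_5 = -49.6.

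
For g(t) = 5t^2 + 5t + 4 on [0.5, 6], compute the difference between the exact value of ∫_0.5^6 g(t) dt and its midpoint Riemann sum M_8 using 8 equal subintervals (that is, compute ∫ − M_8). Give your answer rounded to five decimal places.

1.08317

Exact integral: ∫_0.5^6 g(t) dt ≈ 471.1666667.
M_8 ≈ 470.0834961.
Error ≈ 471.1666667 − 470.0834961 ≈ 1.08317.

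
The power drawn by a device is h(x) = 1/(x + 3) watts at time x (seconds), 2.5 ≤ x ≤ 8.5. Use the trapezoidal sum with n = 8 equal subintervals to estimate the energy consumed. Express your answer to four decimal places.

0.7388

Δx = (8.5 − 2.5)/8 = 0.75.
h(2.5) = 2/11, h(3.25) = 0.16, h(4) = 1/7, h(4.75) = 4/31, h(5.5) = 2/17, h(6.25) = 4/37, h(7) = 0.1, h(7.75) = 4/43, h(8.5) = 2/23.
T_8 = (Δx/2)·[h(x_0) + 2h(x_1) + ... + 2h(x_{7}) + h(x_8)].
Sum ≈ 0.7388.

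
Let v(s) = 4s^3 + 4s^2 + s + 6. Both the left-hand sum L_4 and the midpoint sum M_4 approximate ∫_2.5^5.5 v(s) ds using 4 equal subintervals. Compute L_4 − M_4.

-241.3125

L_4 = 858.375.
M_4 = 1099.6875.
L_4 − M_4 = -241.3125.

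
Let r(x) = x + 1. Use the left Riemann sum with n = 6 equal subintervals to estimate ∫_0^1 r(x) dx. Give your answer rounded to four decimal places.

1.4167

Δx = (1 − 0)/6 = 1/6.
Left endpoints: 0, 1/6, 1/3, 0.5, 2/3, 5/6.
r(0) = 1, r(1/6) = 7/6, r(1/3) = 4/3, r(0.5) = 1.5, r(2/3) = 5/3, r(5/6) = 11/6.
Sum = Δx · [r(0) + r(1/6) + r(1/3) + ...].
Sum ≈ 1.4167.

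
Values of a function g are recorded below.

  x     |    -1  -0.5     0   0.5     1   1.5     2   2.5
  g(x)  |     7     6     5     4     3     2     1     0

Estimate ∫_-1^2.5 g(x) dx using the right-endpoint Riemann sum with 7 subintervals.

Δx = 0.5.
Sum = 0.5·[6 + 5 + 4 + 3 + 2 + 1 + 0] = 10.5.

10.5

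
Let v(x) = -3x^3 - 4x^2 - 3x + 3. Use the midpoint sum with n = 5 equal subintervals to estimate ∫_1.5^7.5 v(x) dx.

-2958.21

Δx = (7.5 − 1.5)/5 = 1.2.
Midpoints: 2.1, 3.3, 4.5, 5.7, 6.9.
v(2.1) = -48.723, v(3.3) = -158.271, v(4.5) = -364.875, v(5.7) = -699.639, v(6.9) = -1193.667.
Sum = Δx · [v(2.1) + v(3.3) + v(4.5) + v(5.7) + v(6.9)].
Sum = -2958.21.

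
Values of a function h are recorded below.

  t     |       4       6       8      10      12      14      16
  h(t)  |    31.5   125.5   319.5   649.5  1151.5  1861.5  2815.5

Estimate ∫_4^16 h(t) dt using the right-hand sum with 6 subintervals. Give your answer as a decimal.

Δt = 2.
Sum = 2·[125.5 + 319.5 + 649.5 + 1151.5 + 1861.5 + 2815.5] = 13846.

13846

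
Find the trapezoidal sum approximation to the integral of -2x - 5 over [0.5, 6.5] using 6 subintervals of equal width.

-72

Δx = (6.5 − 0.5)/6 = 1.
f(0.5) = -6, f(1.5) = -8, f(2.5) = -10, f(3.5) = -12, f(4.5) = -14, f(5.5) = -16, f(6.5) = -18.
T_6 = (Δx/2)·[f(x_0) + 2f(x_1) + ... + 2f(x_{5}) + f(x_6)].
Sum = -72.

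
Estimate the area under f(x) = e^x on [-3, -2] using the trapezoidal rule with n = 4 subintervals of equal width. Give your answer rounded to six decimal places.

Δx = (-2 − (-3))/4 = 0.25.
f(-3) ≈ 0.049787, f(-2.75) ≈ 0.063928, f(-2.5) ≈ 0.082085, f(-2.25) ≈ 0.105399, f(-2) ≈ 0.135335.
T_4 = (Δx/2)·[f(x_0) + 2f(x_1) + 2f(x_2) + 2f(x_3) + f(x_4)].
Sum ≈ 0.085993.

0.085993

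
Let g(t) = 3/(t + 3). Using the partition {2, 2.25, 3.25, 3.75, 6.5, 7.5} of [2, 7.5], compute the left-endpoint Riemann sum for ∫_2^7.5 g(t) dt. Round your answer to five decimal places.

2.49944

Subinterval widths: 0.25, 1, 0.5, 2.75, 1.
Left endpoints: 2, 2.25, 3.25, 3.75, 6.5.
g(2) = 0.6, g(2.25) = 4/7, g(3.25) = 0.48, g(3.75) = 4/9, g(6.5) = 6/19.
Sum = Σ Δt_i · g(t_i).
Sum ≈ 2.49944.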